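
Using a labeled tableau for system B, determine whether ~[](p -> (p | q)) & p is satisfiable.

Unsatisfiable (every branch closes)

1. ~[](p -> (p | q)) & p, 0
2. ~[](p -> (p | q)), 0
3. p, 0
4. ~(p -> (p | q)), 1
5. p, 1
6. ~(p | q), 1
7. ~p, 1
8. ~q, 1
Accessibility: 0R0, 0R1, 1R0, 1R1
Branch closes: p and ~p both at 1.
(One branch shown.) All branches close.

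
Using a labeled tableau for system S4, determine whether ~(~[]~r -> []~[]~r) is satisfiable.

Yes, satisfiable

1. ~(~[]~r -> []~[]~r), u
2. ~[]~r, u   [~->-rule on 1]
3. ~[]~[]~r, u   [~->-rule on 1]
4. r, v   [~[]-rule on 2: fresh world v, uRv]
5. []~r, w   [~[]-rule on 3: fresh world w, uRw]
6. ~r, w   [[]-rule on 5 via wRw]
Accessibility: uRu, uRv, uRw, vRv, wRw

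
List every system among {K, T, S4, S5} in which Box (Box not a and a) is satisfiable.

K

K-tableau for the formula:
1. Box (Box not a and a), 0
Complete open branch: satisfiable in K.
T-tableau for the formula:
1. Box (Box not a and a), 0
2. Box not a and a, 0   [Box-rule on 1 via 0R0]
3. Box not a, 0   [and-rule on 2]
4. a, 0   [and-rule on 2]
5. not a, 0   [Box-rule on 3 via 0R0]
Accessibility: 0R0
Branch closes: a and not a both at 0.
Every branch closes (one shown): unsatisfiable in T, hence also in S4, S5 (every S4/S5-frame is a T-frame).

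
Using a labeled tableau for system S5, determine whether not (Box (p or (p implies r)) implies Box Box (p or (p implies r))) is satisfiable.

1. not (Box (p or (p implies r)) implies Box Box (p or (p implies r))), u
2. Box (p or (p implies r)), u
3. not Box Box (p or (p implies r)), u
4. p or (p implies r), u
5. p implies r, u
6. r, u
7. not Box (p or (p implies r)), v
8. p or (p implies r), v
9. p implies r, v
10. r, v
11. not (p or (p implies r)), w
12. not p, w
13. not (p implies r), w
14. p, w
15. not r, w
Accessibility: uRu, uRv, uRw, vRu, vRv, vRw, wRu, wRv, wRw
Branch closes: p and not p both at w.
Every branch closes; the branch above is one of them.

No, unsatisfiable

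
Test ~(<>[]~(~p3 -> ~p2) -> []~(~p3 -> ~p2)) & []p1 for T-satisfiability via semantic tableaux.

Satisfiable (open branch found)

1. ~(<>[]~(~p3 -> ~p2) -> []~(~p3 -> ~p2)) & []p1, u
2. ~(<>[]~(~p3 -> ~p2) -> []~(~p3 -> ~p2)), u
3. []p1, u
4. <>[]~(~p3 -> ~p2), u
5. ~[]~(~p3 -> ~p2), u
6. p1, u
7. []~(~p3 -> ~p2), v
8. p1, v
9. ~(~p3 -> ~p2), v
10. ~p3, v
11. p2, v
12. ~p3 -> ~p2, w
13. p1, w
14. ~p2, w
Accessibility: uRu, uRv, uRw, vRv, wRw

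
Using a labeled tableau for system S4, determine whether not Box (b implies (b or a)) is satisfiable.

1. not Box (b implies (b or a)), 0
2. not (b implies (b or a)), 1
3. b, 1
4. not (b or a), 1
5. not b, 1
6. not a, 1
Accessibility: 0R0, 0R1, 1R1
Branch closes: b and not b both at 1.
(One branch shown.) All branches close.

No, unsatisfiable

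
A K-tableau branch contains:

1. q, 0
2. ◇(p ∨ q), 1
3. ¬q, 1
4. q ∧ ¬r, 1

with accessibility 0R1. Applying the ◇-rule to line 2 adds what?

a fresh world 2 with 1R2, and p ∨ q at 2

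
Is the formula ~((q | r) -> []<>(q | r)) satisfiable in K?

1. ~((q | r) -> []<>(q | r)), 0
2. q | r, 0
3. ~[]<>(q | r), 0
4. r, 0
5. ~<>(q | r), 1
Accessibility: 0R1

Satisfiable (open branch found)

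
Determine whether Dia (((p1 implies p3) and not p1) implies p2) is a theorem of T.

Tableau for the negation not Dia (((p1 implies p3) and not p1) implies p2):
1. not Dia (((p1 implies p3) and not p1) implies p2), 0
2. not (((p1 implies p3) and not p1) implies p2), 0
3. (p1 implies p3) and not p1, 0
4. not p2, 0
5. p1 implies p3, 0
6. not p1, 0
7. p3, 0
Accessibility: 0R0
The negation has an open branch (countermodel exists).

Not valid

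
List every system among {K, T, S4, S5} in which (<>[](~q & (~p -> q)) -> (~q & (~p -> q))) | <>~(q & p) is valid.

T, S4, S5

K-tableau for the negation ~((<>[](~q & (~p -> q)) -> (~q & (~p -> q))) | <>~(q & p)):
1. ~((<>[](~q & (~p -> q)) -> (~q & (~p -> q))) | <>~(q & p)), u
2. ~(<>[](~q & (~p -> q)) -> (~q & (~p -> q))), u
3. ~<>~(q & p), u
4. <>[](~q & (~p -> q)), u
5. ~(~q & (~p -> q)), u
6. ~(~p -> q), u
7. ~p, u
8. ~q, u
9. [](~q & (~p -> q)), v
10. q & p, v
11. q, v
12. p, v
Accessibility: uRv
Complete open branch: countermodel on a K-frame, so not valid in K.
T-tableau for the negation ~((<>[](~q & (~p -> q)) -> (~q & (~p -> q))) | <>~(q & p)):
1. ~((<>[](~q & (~p -> q)) -> (~q & (~p -> q))) | <>~(q & p)), u
2. ~(<>[](~q & (~p -> q)) -> (~q & (~p -> q))), u
3. ~<>~(q & p), u
4. <>[](~q & (~p -> q)), u
5. ~(~q & (~p -> q)), u
6. q & p, u
7. q, u
8. p, u
9. [](~q & (~p -> q)), v
10. q & p, v
11. q, v
12. p, v
13. ~q & (~p -> q), v
14. ~q, v
15. ~p -> q, v
Accessibility: uRu, uRv, vRv
Branch closes: q and ~q both at v.
Every branch closes (one shown): valid in T, hence also in S4, S5 (every theorem of T is a theorem of S4 and S5).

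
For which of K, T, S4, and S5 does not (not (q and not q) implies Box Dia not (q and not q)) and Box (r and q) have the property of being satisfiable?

K

K-tableau for the formula:
1. not (not (q and not q) implies Box Dia not (q and not q)) and Box (r and q), w0
2. not (not (q and not q) implies Box Dia not (q and not q)), w0
3. Box (r and q), w0
4. not (q and not q), w0
5. not Box Dia not (q and not q), w0
6. q, w0
7. not Dia not (q and not q), w1
8. r and q, w1
9. r, w1
10. q, w1
Accessibility: w0Rw1
Complete open branch: satisfiable in K.
T-tableau for the formula:
1. not (not (q and not q) implies Box Dia not (q and not q)) and Box (r and q), w0
2. not (not (q and not q) implies Box Dia not (q and not q)), w0
3. Box (r and q), w0
4. not (q and not q), w0
5. not Box Dia not (q and not q), w0
6. r and q, w0
7. r, w0
8. q, w0
9. not Dia not (q and not q), w1
10. r and q, w1
11. r, w1
12. q, w1
13. q and not q, w1
14. not q, w1
Accessibility: w0Rw0, w0Rw1, w1Rw1
Branch closes: q and not q both at w1.
Every branch closes (one shown): unsatisfiable in T, hence also in S4, S5 (every S4/S5-frame is a T-frame).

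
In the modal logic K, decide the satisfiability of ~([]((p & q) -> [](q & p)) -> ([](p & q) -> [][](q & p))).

1. ~([]((p & q) -> [](q & p)) -> ([](p & q) -> [][](q & p))), w0
2. []((p & q) -> [](q & p)), w0
3. ~([](p & q) -> [][](q & p)), w0
4. [](p & q), w0
5. ~[][](q & p), w0
6. ~[](q & p), w1
7. (p & q) -> [](q & p), w1
8. p & q, w1
9. p, w1
10. q, w1
11. [](q & p), w1
12. ~(q & p), w2
13. q & p, w2
14. q, w2
15. p, w2
16. ~p, w2
Accessibility: w0Rw1, w1Rw2
Branch closes: p and ~p both at w2.
(One branch shown.) All branches close.

Unsatisfiable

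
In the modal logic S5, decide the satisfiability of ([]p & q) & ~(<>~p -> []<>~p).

1. ([]p & q) & ~(<>~p -> []<>~p), u
2. []p & q, u   [&-rule on 1]
3. ~(<>~p -> []<>~p), u   [&-rule on 1]
4. []p, u   [&-rule on 2]
5. q, u   [&-rule on 2]
6. <>~p, u   [~->-rule on 3]
7. ~[]<>~p, u   [~->-rule on 3]
8. p, u   [[]-rule on 4 via uRu]
9. ~p, v   [<>-rule on 6: fresh world v, uRv]
10. p, v   [[]-rule on 4 via uRv]
Accessibility: uRu, uRv, vRu, vRv
Branch closes: p and ~p both at v.
(One branch shown.) All branches close.

No, unsatisfiable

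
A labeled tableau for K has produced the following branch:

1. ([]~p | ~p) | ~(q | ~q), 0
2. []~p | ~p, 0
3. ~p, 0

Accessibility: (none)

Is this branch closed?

No, open

No world carries both an atom and its negation.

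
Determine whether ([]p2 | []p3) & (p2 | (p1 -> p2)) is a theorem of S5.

Tableau for the negation ~(([]p2 | []p3) & (p2 | (p1 -> p2))):
1. ~(([]p2 | []p3) & (p2 | (p1 -> p2))), u
2. ~(p2 | (p1 -> p2)), u
3. ~p2, u
4. ~(p1 -> p2), u
5. p1, u
Accessibility: uRu
The negation has an open branch (countermodel exists).

Invalid (countermodel exists)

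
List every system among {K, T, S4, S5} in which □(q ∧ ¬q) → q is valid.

K-tableau for the negation ¬(□(q ∧ ¬q) → q):
1. ¬(□(q ∧ ¬q) → q), 0
2. □(q ∧ ¬q), 0
3. ¬q, 0
Complete open branch: countermodel on a K-frame, so not valid in K.
T-tableau for the negation ¬(□(q ∧ ¬q) → q):
1. ¬(□(q ∧ ¬q) → q), 0
2. □(q ∧ ¬q), 0
3. ¬q, 0
4. q ∧ ¬q, 0
5. q, 0
Accessibility: 0R0
Branch closes: q and ¬q both at 0.
Every branch closes (one shown): valid in T, hence also in S4, S5 (every theorem of T is a theorem of S4 and S5).

T, S4, S5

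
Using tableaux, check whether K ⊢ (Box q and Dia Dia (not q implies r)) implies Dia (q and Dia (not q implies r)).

Valid in K

Tableau for the negation not ((Box q and Dia Dia (not q implies r)) implies Dia (q and Dia (not q implies r))):
1. not ((Box q and Dia Dia (not q implies r)) implies Dia (q and Dia (not q implies r))), u
2. Box q and Dia Dia (not q implies r), u
3. not Dia (q and Dia (not q implies r)), u
4. Box q, u
5. Dia Dia (not q implies r), u
6. Dia (not q implies r), v
7. not (q and Dia (not q implies r)), v
8. q, v
9. not Dia (not q implies r), v
10. not q implies r, w
11. not (not q implies r), w
12. not q, w
13. not r, w
14. r, w
Accessibility: uRv, vRw
Branch closes: r and not r both at w.
Every branch of the negation's tableau closes; the branch above is one of them.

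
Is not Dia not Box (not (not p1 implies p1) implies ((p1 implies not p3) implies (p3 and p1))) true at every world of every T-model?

Tableau for the negation Dia not Box (not (not p1 implies p1) implies ((p1 implies not p3) implies (p3 and p1))):
1. Dia not Box (not (not p1 implies p1) implies ((p1 implies not p3) implies (p3 and p1))), u
2. not Box (not (not p1 implies p1) implies ((p1 implies not p3) implies (p3 and p1))), v   [Dia-rule on 1: fresh world v, uRv]
3. not (not (not p1 implies p1) implies ((p1 implies not p3) implies (p3 and p1))), w   [neg-Box-rule on 2: fresh world w, vRw]
4. not (not p1 implies p1), w   [neg-implies-rule on 3]
5. not ((p1 implies not p3) implies (p3 and p1)), w   [neg-implies-rule on 3]
6. not p1, w   [neg-implies-rule on 4]
7. p1 implies not p3, w   [neg-implies-rule on 5]
8. not (p3 and p1), w   [neg-implies-rule on 5]
9. not p3, w   [implies-rule on 7 (branches; this branch)]
Accessibility: uRu, uRv, vRv, vRw, wRw
The negation has an open branch (countermodel exists).

Not valid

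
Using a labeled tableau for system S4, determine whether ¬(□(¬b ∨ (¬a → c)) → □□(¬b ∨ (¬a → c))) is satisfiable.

Unsatisfiable (every branch closes)

1. ¬(□(¬b ∨ (¬a → c)) → □□(¬b ∨ (¬a → c))), w0
2. □(¬b ∨ (¬a → c)), w0
3. ¬□□(¬b ∨ (¬a → c)), w0
4. ¬b ∨ (¬a → c), w0
5. ¬a → c, w0
6. c, w0
7. ¬□(¬b ∨ (¬a → c)), w1
8. ¬b ∨ (¬a → c), w1
9. ¬a → c, w1
10. c, w1
11. ¬(¬b ∨ (¬a → c)), w2
12. b, w2
13. ¬(¬a → c), w2
14. ¬a, w2
15. ¬c, w2
16. ¬b ∨ (¬a → c), w2
17. ¬a → c, w2
18. c, w2
Accessibility: w0Rw0, w0Rw1, w0Rw2, w1Rw1, w1Rw2, w2Rw2
Branch closes: c and ¬c both at w2.
All branches of the tableau close; one closing branch shown above.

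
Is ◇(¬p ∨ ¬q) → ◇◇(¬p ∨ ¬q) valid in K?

Tableau for the negation ¬(◇(¬p ∨ ¬q) → ◇◇(¬p ∨ ¬q)):
1. ¬(◇(¬p ∨ ¬q) → ◇◇(¬p ∨ ¬q)), w0
2. ◇(¬p ∨ ¬q), w0
3. ¬◇◇(¬p ∨ ¬q), w0
4. ¬p ∨ ¬q, w1
5. ¬◇(¬p ∨ ¬q), w1
6. ¬q, w1
Accessibility: w0Rw1
The negation has an open branch (countermodel exists).

No, not valid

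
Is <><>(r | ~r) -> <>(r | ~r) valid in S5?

Valid

Tableau for the negation ~(<><>(r | ~r) -> <>(r | ~r)):
1. ~(<><>(r | ~r) -> <>(r | ~r)), w0
2. <><>(r | ~r), w0   [~->-rule on 1]
3. ~<>(r | ~r), w0   [~->-rule on 1]
4. ~(r | ~r), w0   [~<>-rule on 3 via w0Rw0]
5. ~r, w0   [~|-rule on 4]
6. r, w0   [~|-rule on 4]
Accessibility: w0Rw0
Branch closes: r and ~r both at w0.
All branches of the negation close; one closing branch shown above.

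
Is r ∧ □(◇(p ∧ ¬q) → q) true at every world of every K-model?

Not valid

Tableau for the negation ¬(r ∧ □(◇(p ∧ ¬q) → q)):
1. ¬(r ∧ □(◇(p ∧ ¬q) → q)), w0
2. ¬□(◇(p ∧ ¬q) → q), w0
3. ¬(◇(p ∧ ¬q) → q), w1
4. ◇(p ∧ ¬q), w1
5. ¬q, w1
6. p ∧ ¬q, w2
7. p, w2
8. ¬q, w2
Accessibility: w0Rw1, w1Rw2
The negation has an open branch (countermodel exists).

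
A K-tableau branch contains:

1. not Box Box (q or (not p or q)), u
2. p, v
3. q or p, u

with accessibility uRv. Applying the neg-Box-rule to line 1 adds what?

a fresh world w with uRw, and not Box (q or (not p or q)) at w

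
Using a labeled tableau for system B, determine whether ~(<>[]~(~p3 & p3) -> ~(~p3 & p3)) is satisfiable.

Unsatisfiable

1. ~(<>[]~(~p3 & p3) -> ~(~p3 & p3)), u
2. <>[]~(~p3 & p3), u   [~->-rule on 1]
3. ~p3 & p3, u   [~->-rule on 1]
4. ~p3, u   [&-rule on 3]
5. p3, u   [&-rule on 3]
Accessibility: uRu
Branch closes: p3 and ~p3 both at u.
Every branch closes; the branch above is one of them.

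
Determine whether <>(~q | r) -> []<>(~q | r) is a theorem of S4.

Not valid

Tableau for the negation ~(<>(~q | r) -> []<>(~q | r)):
1. ~(<>(~q | r) -> []<>(~q | r)), 0
2. <>(~q | r), 0   [~->-rule on 1]
3. ~[]<>(~q | r), 0   [~->-rule on 1]
4. ~q | r, 1   [<>-rule on 2: fresh world 1, 0R1]
5. r, 1   [|-rule on 4 (branches; this branch)]
6. ~<>(~q | r), 2   [~[]-rule on 3: fresh world 2, 0R2]
7. ~(~q | r), 2   [~<>-rule on 6 via 2R2]
8. q, 2   [~|-rule on 7]
9. ~r, 2   [~|-rule on 7]
Accessibility: 0R0, 0R1, 0R2, 1R1, 2R2
The negation has an open branch (countermodel exists).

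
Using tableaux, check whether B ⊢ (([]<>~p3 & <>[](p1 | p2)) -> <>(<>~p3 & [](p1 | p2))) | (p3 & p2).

Tableau for the negation ~((([]<>~p3 & <>[](p1 | p2)) -> <>(<>~p3 & [](p1 | p2))) | (p3 & p2)):
1. ~((([]<>~p3 & <>[](p1 | p2)) -> <>(<>~p3 & [](p1 | p2))) | (p3 & p2)), w0
2. ~(([]<>~p3 & <>[](p1 | p2)) -> <>(<>~p3 & [](p1 | p2))), w0   [~|-rule on 1]
3. ~(p3 & p2), w0   [~|-rule on 1]
4. []<>~p3 & <>[](p1 | p2), w0   [~->-rule on 2]
5. ~<>(<>~p3 & [](p1 | p2)), w0   [~->-rule on 2]
6. []<>~p3, w0   [&-rule on 4]
7. <>[](p1 | p2), w0   [&-rule on 4]
8. ~(<>~p3 & [](p1 | p2)), w0   [~<>-rule on 5 via w0Rw0]
9. <>~p3, w0   [[]-rule on 6 via w0Rw0]
10. ~p2, w0   [~&-rule on 3 (branches; this branch)]
11. ~[](p1 | p2), w0   [~&-rule on 8 (branches; this branch)]
12. [](p1 | p2), w1   [<>-rule on 7: fresh world w1, w0Rw1]
13. ~(<>~p3 & [](p1 | p2)), w1   [~<>-rule on 5 via w0Rw1]
14. <>~p3, w1   [[]-rule on 6 via w0Rw1]
15. p1 | p2, w0   [[]-rule on 12 via w1Rw0]
16. p1 | p2, w1   [[]-rule on 12 via w1Rw1]
17. ~[](p1 | p2), w1   [~&-rule on 13 (branches; this branch)]
18. p1, w0   [|-rule on 15 (branches; this branch)]
19. p2, w1   [|-rule on 16 (branches; this branch)]
20. ~p3, w2   [<>-rule on 9: fresh world w2, w0Rw2]
21. ~(<>~p3 & [](p1 | p2)), w2   [~<>-rule on 5 via w0Rw2]
22. <>~p3, w2   [[]-rule on 6 via w0Rw2]
23. ~[](p1 | p2), w2   [~&-rule on 21 (branches; this branch)]
24. ~(p1 | p2), w3   [~[]-rule on 11: fresh world w3, w0Rw3]
25. ~p1, w3   [~|-rule on 24]
26. ~p2, w3   [~|-rule on 24]
27. ~(<>~p3 & [](p1 | p2)), w3   [~<>-rule on 5 via w0Rw3]
28. <>~p3, w3   [[]-rule on 6 via w0Rw3]
29. ~<>~p3, w3   [~&-rule on 27 (branches; this branch)]
30. p3, w0   [~<>-rule on 29 via w3Rw0]
31. p3, w3   [~<>-rule on 29 via w3Rw3]
32. ~p3, w4   [<>-rule on 14: fresh world w4, w1Rw4]
33. p1 | p2, w4   [[]-rule on 12 via w1Rw4]
34. p2, w4   [|-rule on 33 (branches; this branch)]
35. ~(p1 | p2), w5   [~[]-rule on 17: fresh world w5, w1Rw5]
36. ~p1, w5   [~|-rule on 35]
37. ~p2, w5   [~|-rule on 35]
38. p1 | p2, w5   [[]-rule on 12 via w1Rw5]
39. p2, w5   [|-rule on 38 (branches; this branch)]
Accessibility: w0Rw0, w0Rw1, w0Rw2, w0Rw3, w1Rw0, w1Rw1, w1Rw4, w1Rw5, w2Rw0, w2Rw2, w3Rw0, w3Rw3, w4Rw1, w4Rw4, w5Rw1, w5Rw5
Branch closes: p2 and ~p2 both at w5.
All branches of the negation close; one closing branch shown above.

Valid in B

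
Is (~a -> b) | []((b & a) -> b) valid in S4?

Valid in S4

Tableau for the negation ~((~a -> b) | []((b & a) -> b)):
1. ~((~a -> b) | []((b & a) -> b)), w0
2. ~(~a -> b), w0
3. ~[]((b & a) -> b), w0
4. ~a, w0
5. ~b, w0
6. ~((b & a) -> b), w1
7. b & a, w1
8. ~b, w1
9. b, w1
10. a, w1
Accessibility: w0Rw0, w0Rw1, w1Rw1
Branch closes: b and ~b both at w1.
Every branch of the negation's tableau closes; the branch above is one of them.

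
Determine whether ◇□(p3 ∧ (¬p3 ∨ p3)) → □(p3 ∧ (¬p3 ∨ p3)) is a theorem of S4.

No, not valid

Tableau for the negation ¬(◇□(p3 ∧ (¬p3 ∨ p3)) → □(p3 ∧ (¬p3 ∨ p3))):
1. ¬(◇□(p3 ∧ (¬p3 ∨ p3)) → □(p3 ∧ (¬p3 ∨ p3))), u
2. ◇□(p3 ∧ (¬p3 ∨ p3)), u
3. ¬□(p3 ∧ (¬p3 ∨ p3)), u
4. □(p3 ∧ (¬p3 ∨ p3)), v
5. p3 ∧ (¬p3 ∨ p3), v
6. p3, v
7. ¬p3 ∨ p3, v
8. ¬(p3 ∧ (¬p3 ∨ p3)), w
9. ¬p3, w
Accessibility: uRu, uRv, uRw, vRv, wRw
The negation has an open branch (countermodel exists).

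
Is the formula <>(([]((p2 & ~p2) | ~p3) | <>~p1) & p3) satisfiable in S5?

1. <>(([]((p2 & ~p2) | ~p3) | <>~p1) & p3), 0
2. ([]((p2 & ~p2) | ~p3) | <>~p1) & p3, 1
3. []((p2 & ~p2) | ~p3) | <>~p1, 1
4. p3, 1
5. <>~p1, 1
6. ~p1, 2
Accessibility: 0R0, 0R1, 0R2, 1R0, 1R1, 1R2, 2R0, 2R1, 2R2

Yes, satisfiable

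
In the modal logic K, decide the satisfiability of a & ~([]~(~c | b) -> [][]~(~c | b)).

Satisfiable (open branch found)

1. a & ~([]~(~c | b) -> [][]~(~c | b)), 0
2. a, 0
3. ~([]~(~c | b) -> [][]~(~c | b)), 0
4. []~(~c | b), 0
5. ~[][]~(~c | b), 0
6. ~[]~(~c | b), 1
7. ~(~c | b), 1
8. c, 1
9. ~b, 1
10. ~c | b, 2
11. b, 2
Accessibility: 0R1, 1R2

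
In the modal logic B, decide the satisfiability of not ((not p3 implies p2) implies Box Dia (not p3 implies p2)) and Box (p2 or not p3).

1. not ((not p3 implies p2) implies Box Dia (not p3 implies p2)) and Box (p2 or not p3), 0
2. not ((not p3 implies p2) implies Box Dia (not p3 implies p2)), 0   [and-rule on 1]
3. Box (p2 or not p3), 0   [and-rule on 1]
4. not p3 implies p2, 0   [neg-implies-rule on 2]
5. not Box Dia (not p3 implies p2), 0   [neg-implies-rule on 2]
6. p2 or not p3, 0   [Box-rule on 3 via 0R0]
7. p2, 0   [implies-rule on 4 (branches; this branch)]
8. not p3, 0   [or-rule on 6 (branches; this branch)]
9. not Dia (not p3 implies p2), 1   [neg-Box-rule on 5: fresh world 1, 0R1]
10. p2 or not p3, 1   [Box-rule on 3 via 0R1]
11. not (not p3 implies p2), 0   [neg-Dia-rule on 9 via 1R0]
12. not p2, 0   [neg-implies-rule on 11]
Accessibility: 0R0, 0R1, 1R0, 1R1
Branch closes: p2 and not p2 both at 0.
Every branch closes; the branch above is one of them.

Unsatisfiable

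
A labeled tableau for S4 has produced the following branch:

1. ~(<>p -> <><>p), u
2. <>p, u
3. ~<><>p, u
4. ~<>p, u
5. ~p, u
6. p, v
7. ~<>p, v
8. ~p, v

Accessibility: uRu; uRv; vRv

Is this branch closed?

Yes, closed

Both p and ~p appear at v.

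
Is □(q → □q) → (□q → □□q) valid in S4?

Valid

Tableau for the negation ¬(□(q → □q) → (□q → □□q)):
1. ¬(□(q → □q) → (□q → □□q)), u
2. □(q → □q), u
3. ¬(□q → □□q), u
4. □q, u
5. ¬□□q, u
6. q → □q, u
7. q, u
8. ¬□q, v
9. q → □q, v
10. q, v
11. □q, v
12. ¬q, w
13. q → □q, w
14. q, w
Accessibility: uRu, uRv, uRw, vRv, vRw, wRw
Branch closes: q and ¬q both at w.
All branches of the negation close; one closing branch shown above.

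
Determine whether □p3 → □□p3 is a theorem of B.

Tableau for the negation ¬(□p3 → □□p3):
1. ¬(□p3 → □□p3), w0
2. □p3, w0
3. ¬□□p3, w0
4. p3, w0
5. ¬□p3, w1
6. p3, w1
7. ¬p3, w2
Accessibility: w0Rw0, w0Rw1, w1Rw0, w1Rw1, w1Rw2, w2Rw1, w2Rw2
The negation has an open branch (countermodel exists).

Not valid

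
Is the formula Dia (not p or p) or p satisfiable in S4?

1. Dia (not p or p) or p, u
2. p, u
Accessibility: uRu

Yes, satisfiable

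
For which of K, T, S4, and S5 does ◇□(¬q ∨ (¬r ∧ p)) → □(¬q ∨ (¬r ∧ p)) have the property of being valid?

S4-tableau for the negation ¬(◇□(¬q ∨ (¬r ∧ p)) → □(¬q ∨ (¬r ∧ p))):
1. ¬(◇□(¬q ∨ (¬r ∧ p)) → □(¬q ∨ (¬r ∧ p))), 0
2. ◇□(¬q ∨ (¬r ∧ p)), 0
3. ¬□(¬q ∨ (¬r ∧ p)), 0
4. □(¬q ∨ (¬r ∧ p)), 1
5. ¬q ∨ (¬r ∧ p), 1
6. ¬r ∧ p, 1
7. ¬r, 1
8. p, 1
9. ¬(¬q ∨ (¬r ∧ p)), 2
10. q, 2
11. ¬(¬r ∧ p), 2
12. ¬p, 2
Accessibility: 0R0, 0R1, 0R2, 1R1, 2R2
Complete open branch: countermodel on an S4-frame, so not valid in S4, nor in K, T (the same frame is also a K-frame and a T-frame).
S5-tableau for the negation ¬(◇□(¬q ∨ (¬r ∧ p)) → □(¬q ∨ (¬r ∧ p))):
1. ¬(◇□(¬q ∨ (¬r ∧ p)) → □(¬q ∨ (¬r ∧ p))), 0
2. ◇□(¬q ∨ (¬r ∧ p)), 0
3. ¬□(¬q ∨ (¬r ∧ p)), 0
4. □(¬q ∨ (¬r ∧ p)), 1
5. ¬q ∨ (¬r ∧ p), 0
6. ¬q ∨ (¬r ∧ p), 1
7. ¬r ∧ p, 0
8. ¬r, 0
9. p, 0
10. ¬r ∧ p, 1
11. ¬r, 1
12. p, 1
13. ¬(¬q ∨ (¬r ∧ p)), 2
14. q, 2
15. ¬(¬r ∧ p), 2
16. ¬q ∨ (¬r ∧ p), 2
17. ¬p, 2
18. ¬r ∧ p, 2
19. ¬r, 2
20. p, 2
Accessibility: 0R0, 0R1, 0R2, 1R0, 1R1, 1R2, 2R0, 2R1, 2R2
Branch closes: p and ¬p both at 2.
Every branch closes (one shown): valid in S5.

S5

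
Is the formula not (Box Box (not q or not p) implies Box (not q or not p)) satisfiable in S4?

No, unsatisfiable

1. not (Box Box (not q or not p) implies Box (not q or not p)), u
2. Box Box (not q or not p), u
3. not Box (not q or not p), u
4. Box (not q or not p), u
5. not q or not p, u
6. not p, u
7. not (not q or not p), v
8. q, v
9. p, v
10. Box (not q or not p), v
11. not q or not p, v
12. not p, v
Accessibility: uRu, uRv, vRv
Branch closes: p and not p both at v.
(One branch shown.) All branches close.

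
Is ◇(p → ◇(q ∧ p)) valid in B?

No, not valid

Tableau for the negation ¬◇(p → ◇(q ∧ p)):
1. ¬◇(p → ◇(q ∧ p)), 0
2. ¬(p → ◇(q ∧ p)), 0   [¬◇-rule on 1 via 0R0]
3. p, 0   [¬→-rule on 2]
4. ¬◇(q ∧ p), 0   [¬→-rule on 2]
5. ¬(q ∧ p), 0   [¬◇-rule on 4 via 0R0]
6. ¬q, 0   [¬∧-rule on 5 (branches; this branch)]
Accessibility: 0R0
The negation has an open branch (countermodel exists).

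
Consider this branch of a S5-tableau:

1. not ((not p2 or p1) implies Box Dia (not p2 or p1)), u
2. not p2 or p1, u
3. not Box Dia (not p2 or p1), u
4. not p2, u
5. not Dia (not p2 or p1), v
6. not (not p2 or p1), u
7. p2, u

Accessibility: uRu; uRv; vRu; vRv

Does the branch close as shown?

Closed

Both p2 and not p2 appear at u.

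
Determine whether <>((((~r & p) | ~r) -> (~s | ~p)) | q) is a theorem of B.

Tableau for the negation ~<>((((~r & p) | ~r) -> (~s | ~p)) | q):
1. ~<>((((~r & p) | ~r) -> (~s | ~p)) | q), w0
2. ~((((~r & p) | ~r) -> (~s | ~p)) | q), w0
3. ~(((~r & p) | ~r) -> (~s | ~p)), w0
4. ~q, w0
5. (~r & p) | ~r, w0
6. ~(~s | ~p), w0
7. s, w0
8. p, w0
9. ~r, w0
Accessibility: w0Rw0
The negation has an open branch (countermodel exists).

No, not valid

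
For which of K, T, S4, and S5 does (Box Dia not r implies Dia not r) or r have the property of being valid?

T, S4, S5

K-tableau for the negation not ((Box Dia not r implies Dia not r) or r):
1. not ((Box Dia not r implies Dia not r) or r), 0
2. not (Box Dia not r implies Dia not r), 0
3. not r, 0
4. Box Dia not r, 0
5. not Dia not r, 0
Complete open branch: countermodel on a K-frame, so not valid in K.
T-tableau for the negation not ((Box Dia not r implies Dia not r) or r):
1. not ((Box Dia not r implies Dia not r) or r), 0
2. not (Box Dia not r implies Dia not r), 0
3. not r, 0
4. Box Dia not r, 0
5. not Dia not r, 0
6. Dia not r, 0
7. r, 0
Accessibility: 0R0
Branch closes: r and not r both at 0.
Every branch closes (one shown): valid in T, hence also in S4, S5 (every theorem of T is a theorem of S4 and S5).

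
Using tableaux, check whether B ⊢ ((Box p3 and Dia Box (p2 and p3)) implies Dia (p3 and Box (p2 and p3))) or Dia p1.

Valid in B

Tableau for the negation not (((Box p3 and Dia Box (p2 and p3)) implies Dia (p3 and Box (p2 and p3))) or Dia p1):
1. not (((Box p3 and Dia Box (p2 and p3)) implies Dia (p3 and Box (p2 and p3))) or Dia p1), 0
2. not ((Box p3 and Dia Box (p2 and p3)) implies Dia (p3 and Box (p2 and p3))), 0
3. not Dia p1, 0
4. Box p3 and Dia Box (p2 and p3), 0
5. not Dia (p3 and Box (p2 and p3)), 0
6. Box p3, 0
7. Dia Box (p2 and p3), 0
8. not p1, 0
9. not (p3 and Box (p2 and p3)), 0
10. p3, 0
11. not Box (p2 and p3), 0
12. Box (p2 and p3), 1
13. not p1, 1
14. not (p3 and Box (p2 and p3)), 1
15. p3, 1
16. p2 and p3, 0
17. p2, 0
18. p2 and p3, 1
19. p2, 1
20. not Box (p2 and p3), 1
21. not (p2 and p3), 2
22. not p1, 2
23. not (p3 and Box (p2 and p3)), 2
24. p3, 2
25. not p2, 2
26. not Box (p2 and p3), 2
27. not (p2 and p3), 3
28. p2 and p3, 3
29. p2, 3
30. p3, 3
31. not p3, 3
Accessibility: 0R0, 0R1, 0R2, 1R0, 1R1, 1R3, 2R0, 2R2, 3R1, 3R3
Branch closes: p3 and not p3 both at 3.
Every branch of the negation's tableau closes; the branch above is one of them.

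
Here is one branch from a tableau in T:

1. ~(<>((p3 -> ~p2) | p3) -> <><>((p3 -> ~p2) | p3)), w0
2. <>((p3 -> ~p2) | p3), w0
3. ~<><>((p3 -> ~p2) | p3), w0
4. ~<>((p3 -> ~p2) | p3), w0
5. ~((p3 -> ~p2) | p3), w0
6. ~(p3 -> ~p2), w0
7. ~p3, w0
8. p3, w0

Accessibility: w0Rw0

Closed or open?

Both p3 and ~p3 appear at w0.

Closed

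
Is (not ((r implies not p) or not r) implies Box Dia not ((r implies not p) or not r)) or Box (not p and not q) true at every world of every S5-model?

Valid

Tableau for the negation not ((not ((r implies not p) or not r) implies Box Dia not ((r implies not p) or not r)) or Box (not p and not q)):
1. not ((not ((r implies not p) or not r) implies Box Dia not ((r implies not p) or not r)) or Box (not p and not q)), 0
2. not (not ((r implies not p) or not r) implies Box Dia not ((r implies not p) or not r)), 0
3. not Box (not p and not q), 0
4. not ((r implies not p) or not r), 0
5. not Box Dia not ((r implies not p) or not r), 0
6. not (r implies not p), 0
7. r, 0
8. p, 0
9. not (not p and not q), 1
10. q, 1
11. not Dia not ((r implies not p) or not r), 2
12. (r implies not p) or not r, 0
13. (r implies not p) or not r, 1
14. (r implies not p) or not r, 2
15. r implies not p, 0
16. not r, 1
17. not r, 2
18. not p, 0
Accessibility: 0R0, 0R1, 0R2, 1R0, 1R1, 1R2, 2R0, 2R1, 2R2
Branch closes: p and not p both at 0.
Every branch of the negation's tableau closes; the branch above is one of them.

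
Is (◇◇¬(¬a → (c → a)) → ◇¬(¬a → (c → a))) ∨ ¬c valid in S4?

Tableau for the negation ¬((◇◇¬(¬a → (c → a)) → ◇¬(¬a → (c → a))) ∨ ¬c):
1. ¬((◇◇¬(¬a → (c → a)) → ◇¬(¬a → (c → a))) ∨ ¬c), 0
2. ¬(◇◇¬(¬a → (c → a)) → ◇¬(¬a → (c → a))), 0
3. c, 0
4. ◇◇¬(¬a → (c → a)), 0
5. ¬◇¬(¬a → (c → a)), 0
6. ¬a → (c → a), 0
7. c → a, 0
8. a, 0
9. ◇¬(¬a → (c → a)), 1
10. ¬a → (c → a), 1
11. c → a, 1
12. a, 1
13. ¬(¬a → (c → a)), 2
14. ¬a, 2
15. ¬(c → a), 2
16. c, 2
17. ¬a → (c → a), 2
18. c → a, 2
19. a, 2
Accessibility: 0R0, 0R1, 0R2, 1R1, 1R2, 2R2
Branch closes: a and ¬a both at 2.
Every branch of the negation's tableau closes; the branch above is one of them.

Valid in S4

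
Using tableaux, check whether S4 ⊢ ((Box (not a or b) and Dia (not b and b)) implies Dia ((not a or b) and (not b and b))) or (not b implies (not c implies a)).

Tableau for the negation not (((Box (not a or b) and Dia (not b and b)) implies Dia ((not a or b) and (not b and b))) or (not b implies (not c implies a))):
1. not (((Box (not a or b) and Dia (not b and b)) implies Dia ((not a or b) and (not b and b))) or (not b implies (not c implies a))), 0
2. not ((Box (not a or b) and Dia (not b and b)) implies Dia ((not a or b) and (not b and b))), 0   [neg-or-rule on 1]
3. not (not b implies (not c implies a)), 0   [neg-or-rule on 1]
4. Box (not a or b) and Dia (not b and b), 0   [neg-implies-rule on 2]
5. not Dia ((not a or b) and (not b and b)), 0   [neg-implies-rule on 2]
6. not b, 0   [neg-implies-rule on 3]
7. not (not c implies a), 0   [neg-implies-rule on 3]
8. Box (not a or b), 0   [and-rule on 4]
9. Dia (not b and b), 0   [and-rule on 4]
10. not c, 0   [neg-implies-rule on 7]
11. not a, 0   [neg-implies-rule on 7]
12. not ((not a or b) and (not b and b)), 0   [neg-Dia-rule on 5 via 0R0]
13. not a or b, 0   [Box-rule on 8 via 0R0]
14. not (not b and b), 0   [neg-and-rule on 12 (branches; this branch)]
15. not b and b, 1   [Dia-rule on 9: fresh world 1, 0R1]
16. not b, 1   [and-rule on 15]
17. b, 1   [and-rule on 15]
Accessibility: 0R0, 0R1, 1R1
Branch closes: b and not b both at 1.
All branches of the negation close; one closing branch shown above.

Yes, valid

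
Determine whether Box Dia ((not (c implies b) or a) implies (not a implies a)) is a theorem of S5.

Tableau for the negation not Box Dia ((not (c implies b) or a) implies (not a implies a)):
1. not Box Dia ((not (c implies b) or a) implies (not a implies a)), w0
2. not Dia ((not (c implies b) or a) implies (not a implies a)), w1
3. not ((not (c implies b) or a) implies (not a implies a)), w0
4. not (c implies b) or a, w0
5. not (not a implies a), w0
6. not a, w0
7. not ((not (c implies b) or a) implies (not a implies a)), w1
8. not (c implies b) or a, w1
9. not (not a implies a), w1
10. not a, w1
11. not (c implies b), w0
12. c, w0
13. not b, w0
14. not (c implies b), w1
15. c, w1
16. not b, w1
Accessibility: w0Rw0, w0Rw1, w1Rw0, w1Rw1
The negation has an open branch (countermodel exists).

No, not valid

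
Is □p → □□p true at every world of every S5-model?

Valid

Tableau for the negation ¬(□p → □□p):
1. ¬(□p → □□p), w0
2. □p, w0
3. ¬□□p, w0
4. p, w0
5. ¬□p, w1
6. p, w1
7. ¬p, w2
8. p, w2
Accessibility: w0Rw0, w0Rw1, w0Rw2, w1Rw0, w1Rw1, w1Rw2, w2Rw0, w2Rw1, w2Rw2
Branch closes: p and ¬p both at w2.
All branches of the negation close; one closing branch shown above.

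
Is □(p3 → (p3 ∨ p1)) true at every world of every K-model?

Valid in K

Tableau for the negation ¬□(p3 → (p3 ∨ p1)):
1. ¬□(p3 → (p3 ∨ p1)), w0
2. ¬(p3 → (p3 ∨ p1)), w1   [¬□-rule on 1: fresh world w1, w0Rw1]
3. p3, w1   [¬→-rule on 2]
4. ¬(p3 ∨ p1), w1   [¬→-rule on 2]
5. ¬p3, w1   [¬∨-rule on 4]
6. ¬p1, w1   [¬∨-rule on 4]
Accessibility: w0Rw1
Branch closes: p3 and ¬p3 both at w1.
Every branch of the negation's tableau closes; the branch above is one of them.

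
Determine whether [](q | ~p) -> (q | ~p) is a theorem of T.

Tableau for the negation ~([](q | ~p) -> (q | ~p)):
1. ~([](q | ~p) -> (q | ~p)), u
2. [](q | ~p), u   [~->-rule on 1]
3. ~(q | ~p), u   [~->-rule on 1]
4. ~q, u   [~|-rule on 3]
5. p, u   [~|-rule on 3]
6. q | ~p, u   [[]-rule on 2 via uRu]
7. ~p, u   [|-rule on 6 (branches; this branch)]
Accessibility: uRu
Branch closes: p and ~p both at u.
Every branch of the negation's tableau closes; the branch above is one of them.

Valid in T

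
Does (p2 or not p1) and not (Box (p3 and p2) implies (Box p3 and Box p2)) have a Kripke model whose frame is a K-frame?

No, unsatisfiable

1. (p2 or not p1) and not (Box (p3 and p2) implies (Box p3 and Box p2)), w0
2. p2 or not p1, w0
3. not (Box (p3 and p2) implies (Box p3 and Box p2)), w0
4. Box (p3 and p2), w0
5. not (Box p3 and Box p2), w0
6. not p1, w0
7. not Box p2, w0
8. not p2, w1
9. p3 and p2, w1
10. p3, w1
11. p2, w1
Accessibility: w0Rw1
Branch closes: p2 and not p2 both at w1.
All branches of the tableau close; one closing branch shown above.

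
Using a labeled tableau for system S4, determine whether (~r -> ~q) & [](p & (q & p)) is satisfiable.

1. (~r -> ~q) & [](p & (q & p)), 0
2. ~r -> ~q, 0
3. [](p & (q & p)), 0
4. p & (q & p), 0
5. p, 0
6. q & p, 0
7. q, 0
8. r, 0
Accessibility: 0R0

Yes, satisfiable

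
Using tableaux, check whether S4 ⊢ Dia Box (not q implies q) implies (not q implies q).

No, not valid

Tableau for the negation not (Dia Box (not q implies q) implies (not q implies q)):
1. not (Dia Box (not q implies q) implies (not q implies q)), u
2. Dia Box (not q implies q), u
3. not (not q implies q), u
4. not q, u
5. Box (not q implies q), v
6. not q implies q, v
7. q, v
Accessibility: uRu, uRv, vRv
The negation has an open branch (countermodel exists).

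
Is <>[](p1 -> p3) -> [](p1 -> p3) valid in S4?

Tableau for the negation ~(<>[](p1 -> p3) -> [](p1 -> p3)):
1. ~(<>[](p1 -> p3) -> [](p1 -> p3)), u
2. <>[](p1 -> p3), u
3. ~[](p1 -> p3), u
4. [](p1 -> p3), v
5. p1 -> p3, v
6. p3, v
7. ~(p1 -> p3), w
8. p1, w
9. ~p3, w
Accessibility: uRu, uRv, uRw, vRv, wRw
The negation has an open branch (countermodel exists).

Invalid (countermodel exists)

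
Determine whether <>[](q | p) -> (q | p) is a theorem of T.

Tableau for the negation ~(<>[](q | p) -> (q | p)):
1. ~(<>[](q | p) -> (q | p)), u
2. <>[](q | p), u
3. ~(q | p), u
4. ~q, u
5. ~p, u
6. [](q | p), v
7. q | p, v
8. p, v
Accessibility: uRu, uRv, vRv
The negation has an open branch (countermodel exists).

No, not valid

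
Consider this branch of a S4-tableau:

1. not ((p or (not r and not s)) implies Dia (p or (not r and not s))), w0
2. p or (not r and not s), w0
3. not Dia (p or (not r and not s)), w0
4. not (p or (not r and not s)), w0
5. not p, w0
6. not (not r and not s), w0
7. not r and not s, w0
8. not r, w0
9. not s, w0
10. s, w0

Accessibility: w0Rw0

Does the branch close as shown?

Yes, closed

Both s and not s appear at w0.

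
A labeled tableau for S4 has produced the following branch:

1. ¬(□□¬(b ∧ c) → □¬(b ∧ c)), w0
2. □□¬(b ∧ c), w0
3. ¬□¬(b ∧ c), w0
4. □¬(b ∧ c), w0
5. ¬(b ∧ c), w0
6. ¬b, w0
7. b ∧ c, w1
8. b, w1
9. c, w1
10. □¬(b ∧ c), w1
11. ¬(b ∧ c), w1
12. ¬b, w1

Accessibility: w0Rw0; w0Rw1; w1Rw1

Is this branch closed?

Both b and ¬b appear at w1.

Closed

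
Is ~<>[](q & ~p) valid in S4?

Tableau for the negation <>[](q & ~p):
1. <>[](q & ~p), w0
2. [](q & ~p), w1
3. q & ~p, w1
4. q, w1
5. ~p, w1
Accessibility: w0Rw0, w0Rw1, w1Rw1
The negation has an open branch (countermodel exists).

Not valid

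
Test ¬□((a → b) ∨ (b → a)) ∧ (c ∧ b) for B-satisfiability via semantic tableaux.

Unsatisfiable

1. ¬□((a → b) ∨ (b → a)) ∧ (c ∧ b), u
2. ¬□((a → b) ∨ (b → a)), u
3. c ∧ b, u
4. c, u
5. b, u
6. ¬((a → b) ∨ (b → a)), v
7. ¬(a → b), v
8. ¬(b → a), v
9. a, v
10. ¬b, v
11. b, v
12. ¬a, v
Accessibility: uRu, uRv, vRu, vRv
Branch closes: b and ¬b both at v.
All branches of the tableau close; one closing branch shown above.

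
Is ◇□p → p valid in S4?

Tableau for the negation ¬(◇□p → p):
1. ¬(◇□p → p), w0
2. ◇□p, w0
3. ¬p, w0
4. □p, w1
5. p, w1
Accessibility: w0Rw0, w0Rw1, w1Rw1
The negation has an open branch (countermodel exists).

Not valid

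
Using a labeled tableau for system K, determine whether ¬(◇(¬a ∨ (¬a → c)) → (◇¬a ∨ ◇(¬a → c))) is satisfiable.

1. ¬(◇(¬a ∨ (¬a → c)) → (◇¬a ∨ ◇(¬a → c))), u
2. ◇(¬a ∨ (¬a → c)), u
3. ¬(◇¬a ∨ ◇(¬a → c)), u
4. ¬◇¬a, u
5. ¬◇(¬a → c), u
6. ¬a ∨ (¬a → c), v
7. a, v
8. ¬(¬a → c), v
9. ¬a, v
10. ¬c, v
Accessibility: uRv
Branch closes: a and ¬a both at v.
Every branch closes; the branch above is one of them.

Unsatisfiable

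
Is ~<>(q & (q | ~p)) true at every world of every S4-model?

Tableau for the negation <>(q & (q | ~p)):
1. <>(q & (q | ~p)), 0
2. q & (q | ~p), 1   [<>-rule on 1: fresh world 1, 0R1]
3. q, 1   [&-rule on 2]
4. q | ~p, 1   [&-rule on 2]
5. ~p, 1   [|-rule on 4 (branches; this branch)]
Accessibility: 0R0, 0R1, 1R1
The negation has an open branch (countermodel exists).

No, not valid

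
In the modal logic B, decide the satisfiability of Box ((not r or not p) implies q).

1. Box ((not r or not p) implies q), w0
2. (not r or not p) implies q, w0   [Box-rule on 1 via w0Rw0]
3. q, w0   [implies-rule on 2 (branches; this branch)]
Accessibility: w0Rw0

Satisfiable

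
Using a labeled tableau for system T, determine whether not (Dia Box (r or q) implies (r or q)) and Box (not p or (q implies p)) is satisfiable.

Satisfiable

1. not (Dia Box (r or q) implies (r or q)) and Box (not p or (q implies p)), 0
2. not (Dia Box (r or q) implies (r or q)), 0   [and-rule on 1]
3. Box (not p or (q implies p)), 0   [and-rule on 1]
4. Dia Box (r or q), 0   [neg-implies-rule on 2]
5. not (r or q), 0   [neg-implies-rule on 2]
6. not r, 0   [neg-or-rule on 5]
7. not q, 0   [neg-or-rule on 5]
8. not p or (q implies p), 0   [Box-rule on 3 via 0R0]
9. q implies p, 0   [or-rule on 8 (branches; this branch)]
10. p, 0   [implies-rule on 9 (branches; this branch)]
11. Box (r or q), 1   [Dia-rule on 4: fresh world 1, 0R1]
12. not p or (q implies p), 1   [Box-rule on 3 via 0R1]
13. r or q, 1   [Box-rule on 11 via 1R1]
14. q implies p, 1   [or-rule on 12 (branches; this branch)]
15. q, 1   [or-rule on 13 (branches; this branch)]
16. p, 1   [implies-rule on 14 (branches; this branch)]
Accessibility: 0R0, 0R1, 1R1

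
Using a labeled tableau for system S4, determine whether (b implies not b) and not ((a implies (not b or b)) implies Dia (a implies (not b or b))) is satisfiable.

No, unsatisfiable

1. (b implies not b) and not ((a implies (not b or b)) implies Dia (a implies (not b or b))), 0
2. b implies not b, 0   [and-rule on 1]
3. not ((a implies (not b or b)) implies Dia (a implies (not b or b))), 0   [and-rule on 1]
4. a implies (not b or b), 0   [neg-implies-rule on 3]
5. not Dia (a implies (not b or b)), 0   [neg-implies-rule on 3]
6. not (a implies (not b or b)), 0   [neg-Dia-rule on 5 via 0R0]
7. a, 0   [neg-implies-rule on 6]
8. not (not b or b), 0   [neg-implies-rule on 6]
9. b, 0   [neg-or-rule on 8]
10. not b, 0   [neg-or-rule on 8]
Accessibility: 0R0
Branch closes: b and not b both at 0.
(One branch shown.) All branches close.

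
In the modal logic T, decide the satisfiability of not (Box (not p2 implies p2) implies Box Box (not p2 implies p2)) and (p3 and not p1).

1. not (Box (not p2 implies p2) implies Box Box (not p2 implies p2)) and (p3 and not p1), 0
2. not (Box (not p2 implies p2) implies Box Box (not p2 implies p2)), 0
3. p3 and not p1, 0
4. Box (not p2 implies p2), 0
5. not Box Box (not p2 implies p2), 0
6. p3, 0
7. not p1, 0
8. not p2 implies p2, 0
9. p2, 0
10. not Box (not p2 implies p2), 1
11. not p2 implies p2, 1
12. p2, 1
13. not (not p2 implies p2), 2
14. not p2, 2
Accessibility: 0R0, 0R1, 1R1, 1R2, 2R2

Satisfiable (open branch found)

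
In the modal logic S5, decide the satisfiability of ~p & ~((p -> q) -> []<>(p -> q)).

1. ~p & ~((p -> q) -> []<>(p -> q)), 0
2. ~p, 0   [&-rule on 1]
3. ~((p -> q) -> []<>(p -> q)), 0   [&-rule on 1]
4. p -> q, 0   [~->-rule on 3]
5. ~[]<>(p -> q), 0   [~->-rule on 3]
6. q, 0   [->-rule on 4 (branches; this branch)]
7. ~<>(p -> q), 1   [~[]-rule on 5: fresh world 1, 0R1]
8. ~(p -> q), 0   [~<>-rule on 7 via 1R0]
9. p, 0   [~->-rule on 8]
10. ~q, 0   [~->-rule on 8]
Accessibility: 0R0, 0R1, 1R0, 1R1
Branch closes: p and ~p both at 0.
All branches of the tableau close; one closing branch shown above.

No, unsatisfiable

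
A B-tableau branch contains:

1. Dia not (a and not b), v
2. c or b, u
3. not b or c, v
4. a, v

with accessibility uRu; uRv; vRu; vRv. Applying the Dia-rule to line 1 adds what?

a fresh world w with vRw, and not (a and not b) at w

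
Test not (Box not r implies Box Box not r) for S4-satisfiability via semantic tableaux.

Unsatisfiable

1. not (Box not r implies Box Box not r), u
2. Box not r, u
3. not Box Box not r, u
4. not r, u
5. not Box not r, v
6. not r, v
7. r, w
8. not r, w
Accessibility: uRu, uRv, uRw, vRv, vRw, wRw
Branch closes: r and not r both at w.
(One branch shown.) All branches close.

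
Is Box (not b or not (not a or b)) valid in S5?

Not valid

Tableau for the negation not Box (not b or not (not a or b)):
1. not Box (not b or not (not a or b)), w0
2. not (not b or not (not a or b)), w1
3. b, w1
4. not a or b, w1
Accessibility: w0Rw0, w0Rw1, w1Rw0, w1Rw1
The negation has an open branch (countermodel exists).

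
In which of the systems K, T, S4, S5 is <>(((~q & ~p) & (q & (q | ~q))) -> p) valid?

T, S4, S5

K-tableau for the negation ~<>(((~q & ~p) & (q & (q | ~q))) -> p):
1. ~<>(((~q & ~p) & (q & (q | ~q))) -> p), w0
Complete open branch: countermodel on a K-frame, so not valid in K.
T-tableau for the negation ~<>(((~q & ~p) & (q & (q | ~q))) -> p):
1. ~<>(((~q & ~p) & (q & (q | ~q))) -> p), w0
2. ~(((~q & ~p) & (q & (q | ~q))) -> p), w0   [~<>-rule on 1 via w0Rw0]
3. (~q & ~p) & (q & (q | ~q)), w0   [~->-rule on 2]
4. ~p, w0   [~->-rule on 2]
5. ~q & ~p, w0   [&-rule on 3]
6. q & (q | ~q), w0   [&-rule on 3]
7. ~q, w0   [&-rule on 5]
8. q, w0   [&-rule on 6]
9. q | ~q, w0   [&-rule on 6]
Accessibility: w0Rw0
Branch closes: q and ~q both at w0.
Every branch closes (one shown): valid in T, hence also in S4, S5 (every theorem of T is a theorem of S4 and S5).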